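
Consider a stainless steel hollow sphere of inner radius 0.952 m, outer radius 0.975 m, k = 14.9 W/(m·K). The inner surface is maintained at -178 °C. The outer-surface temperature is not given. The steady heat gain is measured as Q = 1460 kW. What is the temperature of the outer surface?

Series resistances:
  R_stainless steel = (1/0.952 − 1/0.975)/(4πk) = 0.02478/(4π·14.9) = 1.323×10^-4 K/W
ΣR = 1.323×10^-4 K/W
ΔT = Q·ΣR = 1.46×10^6 × 1.323×10^-4 = 193.2 K
Heat flows inward, so T_out = T_in + ΔT = -178 + 193.2 = 15.2 °C

T_out = 15.2 °C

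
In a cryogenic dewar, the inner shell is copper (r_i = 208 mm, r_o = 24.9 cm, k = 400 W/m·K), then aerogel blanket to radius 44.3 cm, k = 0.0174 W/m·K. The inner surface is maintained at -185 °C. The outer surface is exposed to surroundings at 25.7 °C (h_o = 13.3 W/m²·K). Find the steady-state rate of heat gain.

Treat each layer as a resistance in series:
  R_copper = (1/0.208 − 1/0.249)/(4πk) = 0.7916/(4π·400) = 1.575×10^-4 K/W
  R_aerogel blanket = (1/0.249 − 1/0.443)/(4πk) = 1.759/(4π·0.0174) = 8.043 K/W
  R_conv,out = 1/(4πr²h) = 1/(4π·0.443²·13.3) = 0.03049 K/W
ΣR = 1.575×10^-4 + 8.043 + 0.03049 = 8.074 K/W
Q = ΔT/ΣR = (-185 °C − 25.7 °C)/8.074 = -26.1 W
(Negative Q ⇒ heat flows inward; heat gain = 26.1 W.)

Q = 26.1 W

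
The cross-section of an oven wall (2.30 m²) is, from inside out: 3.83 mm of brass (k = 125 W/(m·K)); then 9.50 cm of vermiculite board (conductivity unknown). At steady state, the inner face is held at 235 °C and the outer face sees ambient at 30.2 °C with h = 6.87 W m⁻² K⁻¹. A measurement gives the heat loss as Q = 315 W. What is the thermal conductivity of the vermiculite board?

k = 0.0704 W/m·K

ΣR = ΔT/Q = |235 − 30.2|/315 = 0.6502 K/W
Known resistances:
  R_brass = L/(kA) = 0.00383/(125·2.30) = 1.332×10^-5 K/W
  R_conv,out = 1/(hA) = 1/(6.87·2.30) = 0.06329 K/W
R_vermiculite board = ΣR − ΣR_known = 0.6502 − 0.06330 = 0.5869 K/W
L/(kA) = 0.5869 ⇒ k = 0.0950/(0.5869·2.30) = 0.0704 W/m·K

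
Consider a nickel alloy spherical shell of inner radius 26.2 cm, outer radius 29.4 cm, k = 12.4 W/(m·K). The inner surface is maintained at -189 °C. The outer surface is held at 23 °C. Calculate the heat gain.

Q = 4πk·ΔT/(1/r₁ − 1/r₂) = 4π × 12.4 × 212 / (1/0.262 − 1/0.294) = 79500 W

Q = 79500 W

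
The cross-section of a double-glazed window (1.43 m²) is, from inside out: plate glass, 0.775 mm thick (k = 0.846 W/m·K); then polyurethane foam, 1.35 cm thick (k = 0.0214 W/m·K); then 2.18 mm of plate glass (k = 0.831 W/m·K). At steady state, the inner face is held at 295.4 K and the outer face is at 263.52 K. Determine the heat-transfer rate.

Series thermal resistances, inner to outer:
  R_plate glass = L/(kA) = 7.75×10^-4/(0.846·1.43) = 6.406×10^-4 K/W
  R_polyurethane foam = L/(kA) = 0.0135/(0.0214·1.43) = 0.4411 K/W
  R_plate glass = L/(kA) = 0.00218/(0.831·1.43) = 0.001835 K/W
ΣR = 6.406×10^-4 + 0.4411 + 0.001835 = 0.4436 K/W
Q = ΔT/ΣR = (295.4 K − 263.52 K)/0.4436 = 71.9 W

Q = 71.9 W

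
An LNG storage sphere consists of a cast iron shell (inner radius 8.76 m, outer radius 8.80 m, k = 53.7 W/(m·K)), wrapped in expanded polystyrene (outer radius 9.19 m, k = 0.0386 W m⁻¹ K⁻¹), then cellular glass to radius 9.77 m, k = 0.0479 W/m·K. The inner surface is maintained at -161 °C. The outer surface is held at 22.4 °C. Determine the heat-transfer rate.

Q = 8.87 kW

Treat each layer as a resistance in series:
  R_cast iron = (1/8.76 − 1/8.80)/(4πk) = 5.189×10^-4/(4π·53.7) = 7.689×10^-7 K/W
  R_expanded polystyrene = (1/8.80 − 1/9.19)/(4πk) = 0.004822/(4π·0.0386) = 0.009942 K/W
  R_cellular glass = (1/9.19 − 1/9.77)/(4πk) = 0.006460/(4π·0.0479) = 0.01073 K/W
ΣR = 7.689×10^-7 + 0.009942 + 0.01073 = 0.02067 K/W
Q = ΔT/ΣR = (-161 °C − 22.4 °C)/0.02067 = -8870 W
(Negative Q ⇒ heat flows inward; heat gain = 8870 W.)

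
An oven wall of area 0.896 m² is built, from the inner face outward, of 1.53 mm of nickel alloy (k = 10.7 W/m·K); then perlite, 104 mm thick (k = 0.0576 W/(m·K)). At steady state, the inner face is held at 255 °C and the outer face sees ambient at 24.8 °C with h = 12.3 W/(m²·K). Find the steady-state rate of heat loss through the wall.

Q = 109 W

Series thermal resistances, inner to outer:
  R_nickel alloy = L/(kA) = 0.00153/(10.7·0.896) = 1.596×10^-4 K/W
  R_perlite = L/(kA) = 0.104/(0.0576·0.896) = 2.015 K/W
  R_conv,out = 1/(hA) = 1/(12.3·0.896) = 0.09074 K/W
ΣR = 1.596×10^-4 + 2.015 + 0.09074 = 2.106 K/W
Q = ΔT/ΣR = (255 °C − 24.8 °C)/2.106 = 109 W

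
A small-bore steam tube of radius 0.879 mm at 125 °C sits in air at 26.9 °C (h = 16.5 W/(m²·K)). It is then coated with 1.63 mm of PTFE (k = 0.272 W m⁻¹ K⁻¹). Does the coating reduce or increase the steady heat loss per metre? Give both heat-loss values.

increases: 8.94 → 22.0 W/m

Critical radius for a cylinder: r_cr = k/h = 0.0165 m = 1.65 cm.
Outer radius after coating: r₂ = 8.79×10^-4 + 0.00163 = 0.002509 m.
Since r₁ < r_cr and r₂ ≤ r_cr, the coating moves toward the maximum at r_cr — heat loss rises.
Bare: R = 1/(2πr₁h) = 10.97 m·K/W; Q = 98.1/10.97 = 8.94 W/m.
Coated: R = R_cond + R_conv = 4.458 m·K/W; Q = 98.1/4.458 = 22.0 W/m.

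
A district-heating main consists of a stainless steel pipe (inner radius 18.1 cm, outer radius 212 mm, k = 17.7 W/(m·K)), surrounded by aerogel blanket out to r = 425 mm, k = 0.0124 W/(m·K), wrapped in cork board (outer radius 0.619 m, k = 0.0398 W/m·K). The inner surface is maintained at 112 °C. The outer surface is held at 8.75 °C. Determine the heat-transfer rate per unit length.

Q' = 9.90 W/m

Treat each layer as a resistance in series:
  R'_stainless steel = ln(0.212/0.181)/(2πk) = 0.1581/(2π·17.7) = 0.001422 m·K/W
  R'_aerogel blanket = ln(0.425/0.212)/(2πk) = 0.6955/(2π·0.0124) = 8.927 m·K/W
  R'_cork board = ln(0.619/0.425)/(2πk) = 0.3760/(2π·0.0398) = 1.504 m·K/W
ΣR = 0.001422 + 8.927 + 1.504 = 10.43 m·K/W
Q' = ΔT/ΣR = (112 °C − 8.75 °C)/10.43 = 9.90 W/m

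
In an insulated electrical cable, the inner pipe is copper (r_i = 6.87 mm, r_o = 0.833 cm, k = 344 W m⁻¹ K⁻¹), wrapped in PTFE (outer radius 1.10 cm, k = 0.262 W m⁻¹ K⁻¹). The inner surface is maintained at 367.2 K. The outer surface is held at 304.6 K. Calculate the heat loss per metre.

Resistance network (inner→outer):
  R'_copper = ln(0.00833/0.00687)/(2πk) = 0.1927/(2π·344) = 8.915×10^-5 m·K/W
  R'_PTFE = ln(0.0110/0.00833)/(2πk) = 0.2780/(2π·0.262) = 0.1689 m·K/W
ΣR = 8.915×10^-5 + 0.1689 = 0.1690 m·K/W
Q' = ΔT/ΣR = (367.2 K − 304.6 K)/0.1690 = 370 W/m

Q' = 370 W/m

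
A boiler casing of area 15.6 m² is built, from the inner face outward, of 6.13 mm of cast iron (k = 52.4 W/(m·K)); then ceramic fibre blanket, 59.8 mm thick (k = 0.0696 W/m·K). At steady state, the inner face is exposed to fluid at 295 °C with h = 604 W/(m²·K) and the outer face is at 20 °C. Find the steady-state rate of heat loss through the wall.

Series thermal resistances, inner to outer:
  R_conv,in = 1/(hA) = 1/(604·15.6) = 1.061×10^-4 K/W
  R_cast iron = L/(kA) = 0.00613/(52.4·15.6) = 7.499×10^-6 K/W
  R_ceramic fibre blanket = L/(kA) = 0.0598/(0.0696·15.6) = 0.05508 K/W
ΣR = 1.061×10^-4 + 7.499×10^-6 + 0.05508 = 0.05519 K/W
Q = ΔT/ΣR = (295 °C − 20 °C)/0.05519 = 4980 W

Q = 4980 W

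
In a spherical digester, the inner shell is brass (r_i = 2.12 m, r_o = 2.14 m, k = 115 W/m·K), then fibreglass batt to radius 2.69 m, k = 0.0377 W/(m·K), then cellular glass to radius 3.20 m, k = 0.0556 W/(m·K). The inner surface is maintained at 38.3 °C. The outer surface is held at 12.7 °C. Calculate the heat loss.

Q = 89.4 W

Series thermal resistances, inner to outer:
  R_brass = (1/2.12 − 1/2.14)/(4πk) = 0.004408/(4π·115) = 3.051×10^-6 K/W
  R_fibreglass batt = (1/2.14 − 1/2.69)/(4πk) = 0.09554/(4π·0.0377) = 0.2017 K/W
  R_cellular glass = (1/2.69 − 1/3.20)/(4πk) = 0.05925/(4π·0.0556) = 0.08480 K/W
ΣR = 3.051×10^-6 + 0.2017 + 0.08480 = 0.2865 K/W
Q = ΔT/ΣR = (38.3 °C − 12.7 °C)/0.2865 = 89.4 W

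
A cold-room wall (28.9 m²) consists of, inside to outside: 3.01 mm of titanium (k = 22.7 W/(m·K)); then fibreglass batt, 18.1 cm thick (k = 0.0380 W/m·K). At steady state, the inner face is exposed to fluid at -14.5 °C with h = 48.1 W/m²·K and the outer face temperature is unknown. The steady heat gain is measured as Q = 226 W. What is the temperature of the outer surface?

Sum the resistances:
  R_conv,in = 1/(hA) = 1/(48.1·28.9) = 7.194×10^-4 K/W
  R_titanium = L/(kA) = 0.00301/(22.7·28.9) = 4.588×10^-6 K/W
  R_fibreglass batt = L/(kA) = 0.181/(0.0380·28.9) = 0.1648 K/W
ΣR = 0.1655 K/W
ΔT = Q·ΣR = 226 × 0.1655 = 37.40 K
Heat flows inward, so T_out = T_in + ΔT = -14.5 + 37.40 = 22.9 °C

T_out = 22.9 °C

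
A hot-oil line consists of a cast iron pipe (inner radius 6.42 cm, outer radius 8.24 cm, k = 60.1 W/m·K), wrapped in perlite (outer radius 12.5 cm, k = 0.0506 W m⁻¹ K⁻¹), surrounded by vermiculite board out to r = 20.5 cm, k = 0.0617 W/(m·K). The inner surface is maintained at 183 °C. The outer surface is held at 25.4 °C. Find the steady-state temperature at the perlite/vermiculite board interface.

T = 103 °C

Treat each layer as a resistance in series:
  R'_cast iron = ln(0.0824/0.0642)/(2πk) = 0.2496/(2π·60.1) = 6.609×10^-4 m·K/W
  R'_perlite = ln(0.125/0.0824)/(2πk) = 0.4167/(2π·0.0506) = 1.311 m·K/W
  R'_vermiculite board = ln(0.205/0.125)/(2πk) = 0.4947/(2π·0.0617) = 1.276 m·K/W
ΣR = 6.609×10^-4 + 1.311 + 1.276 = 2.588 m·K/W
Q' = ΔT/ΣR = (183 °C − 25.4 °C)/2.588 = 60.90 W/m
From the inner boundary to the perlite/vermiculite board interface, ΣR_partial = 1.312 m·K/W.
T_interface = T_in − Q'·ΣR_partial = 183 °C − (60.90)(1.312) = 103 °C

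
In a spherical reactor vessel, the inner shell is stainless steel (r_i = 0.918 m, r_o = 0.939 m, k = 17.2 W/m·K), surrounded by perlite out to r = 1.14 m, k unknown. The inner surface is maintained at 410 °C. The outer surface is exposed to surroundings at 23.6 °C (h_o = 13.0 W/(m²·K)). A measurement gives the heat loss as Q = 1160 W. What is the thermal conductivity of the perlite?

ΣR = ΔT/Q = |410 − 23.6|/1160 = 0.3331 K/W
Known resistances:
  R_stainless steel = (1/0.918 − 1/0.939)/(4πk) = 0.02436/(4π·17.2) = 1.127×10^-4 K/W
  R_conv,out = 1/(4πr²h) = 1/(4π·1.14²·13.0) = 0.004710 K/W
R_perlite = ΣR − ΣR_known = 0.3331 − 0.004823 = 0.3283 K/W
(1/r₁−1/r₂)/(4πk) = 0.3283 ⇒ k = 0.1878/(4π·0.3283) = 0.0455 W/m·K

k = 0.0455 W/m·K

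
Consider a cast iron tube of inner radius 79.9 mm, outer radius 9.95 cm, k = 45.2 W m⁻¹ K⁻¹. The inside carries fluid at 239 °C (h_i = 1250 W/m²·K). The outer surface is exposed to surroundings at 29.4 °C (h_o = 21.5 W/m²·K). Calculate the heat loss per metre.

Treat each layer as a resistance in series:
  R'_conv,in = 1/(2πr h) = 1/(2π·0.0799·1250) = 0.001594 m·K/W
  R'_cast iron = ln(0.0995/0.0799)/(2πk) = 0.2194/(2π·45.2) = 7.725×10^-4 m·K/W
  R'_conv,out = 1/(2πr h) = 1/(2π·0.0995·21.5) = 0.07440 m·K/W
ΣR = 0.001594 + 7.725×10^-4 + 0.07440 = 0.07677 m·K/W
Q' = ΔT/ΣR = (239 °C − 29.4 °C)/0.07677 = 2730 W/m

Q' = 2730 W/m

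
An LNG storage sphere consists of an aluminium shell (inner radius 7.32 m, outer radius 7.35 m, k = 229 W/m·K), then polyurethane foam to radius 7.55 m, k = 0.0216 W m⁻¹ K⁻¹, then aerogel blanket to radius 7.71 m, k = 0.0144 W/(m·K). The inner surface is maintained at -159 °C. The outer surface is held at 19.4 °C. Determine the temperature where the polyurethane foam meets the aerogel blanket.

Series thermal resistances, inner to outer:
  R_aluminium = (1/7.32 − 1/7.35)/(4πk) = 5.576×10^-4/(4π·229) = 1.938×10^-7 K/W
  R_polyurethane foam = (1/7.35 − 1/7.55)/(4πk) = 0.003604/(4π·0.0216) = 0.01328 K/W
  R_aerogel blanket = (1/7.55 − 1/7.71)/(4πk) = 0.002749/(4π·0.0144) = 0.01519 K/W
ΣR = 1.938×10^-7 + 0.01328 + 0.01519 = 0.02847 K/W
Q = ΔT/ΣR = (-159 °C − 19.4 °C)/0.02847 = -6266 W
From the inner boundary to the polyurethane foam/aerogel blanket interface, ΣR_partial = 0.01328 K/W.
T_interface = T_in − Q·ΣR_partial = -159 °C − (-6266)(0.01328) = -75.8 °C

T = -75.8 °C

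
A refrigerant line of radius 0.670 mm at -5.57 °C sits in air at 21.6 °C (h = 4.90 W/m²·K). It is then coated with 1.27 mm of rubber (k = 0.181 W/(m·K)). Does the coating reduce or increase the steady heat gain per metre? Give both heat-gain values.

increases: 0.560 → 1.54 W/m

Critical radius for a cylinder: r_cr = k/h = 0.0369 m = 3.69 cm.
Outer radius after coating: r₂ = 6.70×10^-4 + 0.00127 = 0.001940 m.
Since r₁ < r_cr and r₂ ≤ r_cr, the coating moves toward the maximum at r_cr — heat gain rises.
Bare: R = 1/(2πr₁h) = 48.48 m·K/W; Q = 27.17/48.48 = 0.560 W/m.
Coated: R = R_cond + R_conv = 17.68 m·K/W; Q = 27.17/17.68 = 1.54 W/m.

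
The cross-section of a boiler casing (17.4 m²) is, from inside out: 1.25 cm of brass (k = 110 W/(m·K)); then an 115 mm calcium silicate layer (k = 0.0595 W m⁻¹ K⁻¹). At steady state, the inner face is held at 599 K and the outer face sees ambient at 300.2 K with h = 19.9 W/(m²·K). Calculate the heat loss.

Series thermal resistances, inner to outer:
  R_brass = L/(kA) = 0.0125/(110·17.4) = 6.531×10^-6 K/W
  R_calcium silicate = L/(kA) = 0.115/(0.0595·17.4) = 0.1111 K/W
  R_conv,out = 1/(hA) = 1/(19.9·17.4) = 0.002888 K/W
ΣR = 6.531×10^-6 + 0.1111 + 0.002888 = 0.1140 K/W
Q = ΔT/ΣR = (599 K − 300.2 K)/0.1140 = 2620 W

Q = 2.62 kW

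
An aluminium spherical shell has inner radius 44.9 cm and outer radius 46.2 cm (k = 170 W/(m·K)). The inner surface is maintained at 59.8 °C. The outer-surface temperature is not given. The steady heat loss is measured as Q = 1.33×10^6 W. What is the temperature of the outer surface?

Series resistances:
  R_aluminium = (1/0.449 − 1/0.462)/(4πk) = 0.06267/(4π·170) = 2.934×10^-5 K/W
ΣR = 2.934×10^-5 K/W
ΔT = Q·ΣR = 1.33×10^6 × 2.934×10^-5 = 39.02 K
Heat flows outward, so T_out = T_in − ΔT = 59.8 − 39.02 = 20.8 °C

T_out = 20.8 °C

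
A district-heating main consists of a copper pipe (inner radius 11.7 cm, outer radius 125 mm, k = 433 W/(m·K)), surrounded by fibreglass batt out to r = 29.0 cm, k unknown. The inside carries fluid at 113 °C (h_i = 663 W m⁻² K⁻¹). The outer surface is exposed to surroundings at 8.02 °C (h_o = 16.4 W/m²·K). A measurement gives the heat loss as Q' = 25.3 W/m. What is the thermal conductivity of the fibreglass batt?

k = 0.0326 W/m·K

ΣR = ΔT/Q' = |113 − 8.02|/25.3 = 4.149 m·K/W
Known resistances:
  R'_conv,in = 1/(2πr h) = 1/(2π·0.117·663) = 0.002052 m·K/W
  R'_copper = ln(0.125/0.117)/(2πk) = 0.06614/(2π·433) = 2.431×10^-5 m·K/W
  R'_conv,out = 1/(2πr h) = 1/(2π·0.290·16.4) = 0.03346 m·K/W
R_fibreglass batt = ΣR − ΣR_known = 4.149 − 0.03554 = 4.113 m·K/W
ln(r₂/r₁)/(2πk) = 4.113 ⇒ k = 0.8416/(2π·4.113) = 0.0326 W/m·K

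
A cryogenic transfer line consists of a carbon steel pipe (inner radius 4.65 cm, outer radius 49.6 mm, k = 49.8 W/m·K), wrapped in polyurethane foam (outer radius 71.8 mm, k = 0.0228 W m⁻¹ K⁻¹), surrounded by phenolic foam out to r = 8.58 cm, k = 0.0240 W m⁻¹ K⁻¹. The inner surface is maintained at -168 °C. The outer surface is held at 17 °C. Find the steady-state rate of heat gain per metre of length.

Q' = 49.2 W/m

Resistance network (inner→outer):
  R'_carbon steel = ln(0.0496/0.0465)/(2πk) = 0.06454/(2π·49.8) = 2.063×10^-4 m·K/W
  R'_polyurethane foam = ln(0.0718/0.0496)/(2πk) = 0.3699/(2π·0.0228) = 2.582 m·K/W
  R'_phenolic foam = ln(0.0858/0.0718)/(2πk) = 0.1781/(2π·0.0240) = 1.181 m·K/W
ΣR = 2.063×10^-4 + 2.582 + 1.181 = 3.763 m·K/W
Q' = ΔT/ΣR = (-168 °C − 17 °C)/3.763 = -49.2 W/m
(Negative Q' ⇒ heat flows inward; heat gain = 49.2 W/m.)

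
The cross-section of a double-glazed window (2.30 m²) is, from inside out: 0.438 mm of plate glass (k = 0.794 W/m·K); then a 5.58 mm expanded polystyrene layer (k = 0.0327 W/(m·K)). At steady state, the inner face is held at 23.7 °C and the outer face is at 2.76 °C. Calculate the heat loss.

Resistance network (inner→outer):
  R_plate glass = L/(kA) = 4.38×10^-4/(0.794·2.30) = 2.398×10^-4 K/W
  R_expanded polystyrene = L/(kA) = 0.00558/(0.0327·2.30) = 0.07419 K/W
ΣR = 2.398×10^-4 + 0.07419 = 0.07443 K/W
Q = ΔT/ΣR = (23.7 °C − 2.76 °C)/0.07443 = 281 W

Q = 281 W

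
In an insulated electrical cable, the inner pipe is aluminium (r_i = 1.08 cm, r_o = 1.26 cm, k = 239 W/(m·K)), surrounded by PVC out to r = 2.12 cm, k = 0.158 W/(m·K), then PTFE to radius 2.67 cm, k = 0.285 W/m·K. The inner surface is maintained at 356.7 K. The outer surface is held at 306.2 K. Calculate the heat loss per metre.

Q' = 77.3 W/m

Treat each layer as a resistance in series:
  R'_aluminium = ln(0.0126/0.0108)/(2πk) = 0.1542/(2π·239) = 1.027×10^-4 m·K/W
  R'_PVC = ln(0.0212/0.0126)/(2πk) = 0.5203/(2π·0.158) = 0.5241 m·K/W
  R'_PTFE = ln(0.0267/0.0212)/(2πk) = 0.2307/(2π·0.285) = 0.1288 m·K/W
ΣR = 1.027×10^-4 + 0.5241 + 0.1288 = 0.6530 m·K/W
Q' = ΔT/ΣR = (356.7 K − 306.2 K)/0.6530 = 77.3 W/m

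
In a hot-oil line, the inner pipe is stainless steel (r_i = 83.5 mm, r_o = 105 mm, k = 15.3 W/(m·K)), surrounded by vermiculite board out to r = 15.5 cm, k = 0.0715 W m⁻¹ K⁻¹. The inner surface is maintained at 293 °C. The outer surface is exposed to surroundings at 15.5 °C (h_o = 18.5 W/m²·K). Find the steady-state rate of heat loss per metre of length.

Resistance network (inner→outer):
  R'_stainless steel = ln(0.105/0.0835)/(2πk) = 0.2291/(2π·15.3) = 0.002383 m·K/W
  R'_vermiculite board = ln(0.155/0.105)/(2πk) = 0.3895/(2π·0.0715) = 0.8669 m·K/W
  R'_conv,out = 1/(2πr h) = 1/(2π·0.155·18.5) = 0.05550 m·K/W
ΣR = 0.002383 + 0.8669 + 0.05550 = 0.9248 m·K/W
Q' = ΔT/ΣR = (293 °C − 15.5 °C)/0.9248 = 300 W/m

Q' = 300 W/m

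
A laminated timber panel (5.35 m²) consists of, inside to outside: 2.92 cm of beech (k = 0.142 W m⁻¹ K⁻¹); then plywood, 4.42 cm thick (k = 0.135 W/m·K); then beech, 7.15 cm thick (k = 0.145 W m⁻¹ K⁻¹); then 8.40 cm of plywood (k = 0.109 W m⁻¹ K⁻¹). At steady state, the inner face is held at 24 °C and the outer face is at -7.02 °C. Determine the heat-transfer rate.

Series thermal resistances, inner to outer:
  R_beech = L/(kA) = 0.0292/(0.142·5.35) = 0.03844 K/W
  R_plywood = L/(kA) = 0.0442/(0.135·5.35) = 0.06120 K/W
  R_beech = L/(kA) = 0.0715/(0.145·5.35) = 0.09217 K/W
  R_plywood = L/(kA) = 0.0840/(0.109·5.35) = 0.1440 K/W
ΣR = 0.03844 + 0.06120 + 0.09217 + 0.1440 = 0.3358 K/W
Q = ΔT/ΣR = (24 °C − -7.02 °C)/0.3358 = 92.4 W

Q = 92.4 W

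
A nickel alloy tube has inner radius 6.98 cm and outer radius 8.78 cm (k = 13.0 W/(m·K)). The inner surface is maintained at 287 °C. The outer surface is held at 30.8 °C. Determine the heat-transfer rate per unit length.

Q' = 91.2 kW/m

Q' = 2πk·ΔT/ln(r₂/r₁) = 2π × 13.0 × 256.2 / ln(0.0878/0.0698) = 91200 W/m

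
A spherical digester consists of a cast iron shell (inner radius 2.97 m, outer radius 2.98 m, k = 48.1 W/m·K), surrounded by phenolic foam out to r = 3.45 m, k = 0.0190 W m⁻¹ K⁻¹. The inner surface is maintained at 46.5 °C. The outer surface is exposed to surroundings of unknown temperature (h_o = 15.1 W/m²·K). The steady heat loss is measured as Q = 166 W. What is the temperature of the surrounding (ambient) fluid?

T_out = 14.6 °C

Sum the resistances:
  R_cast iron = (1/2.97 − 1/2.98)/(4πk) = 0.001130/(4π·48.1) = 1.869×10^-6 K/W
  R_phenolic foam = (1/2.98 − 1/3.45)/(4πk) = 0.04572/(4π·0.0190) = 0.1915 K/W
  R_conv,out = 1/(4πr²h) = 1/(4π·3.45²·15.1) = 4.428×10^-4 K/W
ΣR = 0.1919 K/W
ΔT = Q·ΣR = 166 × 0.1919 = 31.86 K
Heat flows outward, so T_out = T_in − ΔT = 46.5 − 31.86 = 14.6 °C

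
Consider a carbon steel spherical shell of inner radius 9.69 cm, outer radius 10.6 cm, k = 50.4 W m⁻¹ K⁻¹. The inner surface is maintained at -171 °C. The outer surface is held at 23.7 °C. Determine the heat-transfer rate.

Q = 4πk·ΔT/(1/r₁ − 1/r₂) = 4π × 50.4 × 194.7 / (1/0.0969 − 1/0.106) = 1.39×10^5 W

Q = 1.39×10^5 W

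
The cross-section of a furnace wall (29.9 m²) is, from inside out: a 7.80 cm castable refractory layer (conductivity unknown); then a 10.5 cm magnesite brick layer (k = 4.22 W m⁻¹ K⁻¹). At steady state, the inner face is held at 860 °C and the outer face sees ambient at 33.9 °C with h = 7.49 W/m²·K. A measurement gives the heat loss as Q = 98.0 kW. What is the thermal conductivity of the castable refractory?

k = 0.833 W/m·K

ΣR = ΔT/Q = |860 − 33.9|/98000 = 0.008430 K/W
Known resistances:
  R_magnesite brick = L/(kA) = 0.105/(4.22·29.9) = 8.322×10^-4 K/W
  R_conv,out = 1/(hA) = 1/(7.49·29.9) = 0.004465 K/W
R_castable refractory = ΣR − ΣR_known = 0.008430 − 0.005297 = 0.003133 K/W
L/(kA) = 0.003133 ⇒ k = 0.0780/(0.003133·29.9) = 0.833 W/m·K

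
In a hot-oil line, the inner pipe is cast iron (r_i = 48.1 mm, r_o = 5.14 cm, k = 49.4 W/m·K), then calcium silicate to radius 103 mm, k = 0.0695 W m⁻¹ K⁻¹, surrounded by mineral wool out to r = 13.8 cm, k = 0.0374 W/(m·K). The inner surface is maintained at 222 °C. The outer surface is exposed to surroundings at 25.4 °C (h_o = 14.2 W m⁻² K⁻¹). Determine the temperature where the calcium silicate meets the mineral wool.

T = 115 °C

Treat each layer as a resistance in series:
  R'_cast iron = ln(0.0514/0.0481)/(2πk) = 0.06636/(2π·49.4) = 2.138×10^-4 m·K/W
  R'_calcium silicate = ln(0.103/0.0514)/(2πk) = 0.6951/(2π·0.0695) = 1.592 m·K/W
  R'_mineral wool = ln(0.138/0.103)/(2πk) = 0.2925/(2π·0.0374) = 1.245 m·K/W
  R'_conv,out = 1/(2πr h) = 1/(2π·0.138·14.2) = 0.08122 m·K/W
ΣR = 2.138×10^-4 + 1.592 + 1.245 + 0.08122 = 2.918 m·K/W
Q' = ΔT/ΣR = (222 °C − 25.4 °C)/2.918 = 67.37 W/m
From the inner boundary to the calcium silicate/mineral wool interface, ΣR_partial = 1.592 m·K/W.
T_interface = T_in − Q'·ΣR_partial = 222 °C − (67.37)(1.592) = 115 °C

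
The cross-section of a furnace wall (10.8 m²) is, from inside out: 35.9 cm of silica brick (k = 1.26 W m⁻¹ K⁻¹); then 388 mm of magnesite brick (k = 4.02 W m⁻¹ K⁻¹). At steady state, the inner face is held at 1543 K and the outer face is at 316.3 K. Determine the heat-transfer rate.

Q = 34.7 kW

Resistance network (inner→outer):
  R_silica brick = L/(kA) = 0.359/(1.26·10.8) = 0.02638 K/W
  R_magnesite brick = L/(kA) = 0.388/(4.02·10.8) = 0.008937 K/W
ΣR = 0.02638 + 0.008937 = 0.03532 K/W
Q = ΔT/ΣR = (1543 K − 316.3 K)/0.03532 = 34700 W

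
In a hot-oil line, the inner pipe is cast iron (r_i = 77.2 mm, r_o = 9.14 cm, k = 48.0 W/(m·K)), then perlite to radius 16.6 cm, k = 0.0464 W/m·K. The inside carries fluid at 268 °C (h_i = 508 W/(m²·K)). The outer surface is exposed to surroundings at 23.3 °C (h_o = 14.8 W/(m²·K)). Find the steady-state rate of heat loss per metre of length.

Q' = 116 W/m

Resistance network (inner→outer):
  R'_conv,in = 1/(2πr h) = 1/(2π·0.0772·508) = 0.004058 m·K/W
  R'_cast iron = ln(0.0914/0.0772)/(2πk) = 0.1688/(2π·48.0) = 5.598×10^-4 m·K/W
  R'_perlite = ln(0.166/0.0914)/(2πk) = 0.5967/(2π·0.0464) = 2.047 m·K/W
  R'_conv,out = 1/(2πr h) = 1/(2π·0.166·14.8) = 0.06478 m·K/W
ΣR = 0.004058 + 5.598×10^-4 + 2.047 + 0.06478 = 2.116 m·K/W
Q' = ΔT/ΣR = (268 °C − 23.3 °C)/2.116 = 116 W/m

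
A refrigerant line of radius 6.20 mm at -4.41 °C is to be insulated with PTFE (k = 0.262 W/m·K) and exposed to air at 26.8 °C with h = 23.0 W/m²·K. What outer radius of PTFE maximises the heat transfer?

For a cylinder, r_cr = k_ins/h = 0.262/23.0 = 0.0114 m = 1.14 cm

r_cr = 1.14 cm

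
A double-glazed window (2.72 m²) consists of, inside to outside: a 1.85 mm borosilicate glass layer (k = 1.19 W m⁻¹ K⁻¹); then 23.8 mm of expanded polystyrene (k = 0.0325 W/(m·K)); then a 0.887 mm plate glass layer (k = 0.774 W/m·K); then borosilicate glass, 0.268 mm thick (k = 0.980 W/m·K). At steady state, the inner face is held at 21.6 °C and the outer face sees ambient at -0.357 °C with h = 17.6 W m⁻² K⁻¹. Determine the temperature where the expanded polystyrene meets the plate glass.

T = 1.26 °C

Resistance network (inner→outer):
  R_borosilicate glass = L/(kA) = 0.00185/(1.19·2.72) = 5.716×10^-4 K/W
  R_expanded polystyrene = L/(kA) = 0.0238/(0.0325·2.72) = 0.2692 K/W
  R_plate glass = L/(kA) = 8.87×10^-4/(0.774·2.72) = 4.213×10^-4 K/W
  R_borosilicate glass = L/(kA) = 2.68×10^-4/(0.980·2.72) = 1.005×10^-4 K/W
  R_conv,out = 1/(hA) = 1/(17.6·2.72) = 0.02089 K/W
ΣR = 5.716×10^-4 + 0.2692 + 4.213×10^-4 + 1.005×10^-4 + 0.02089 = 0.2912 K/W
Q = ΔT/ΣR = (21.6 °C − -0.357 °C)/0.2912 = 75.40 W
From the inner boundary to the expanded polystyrene/plate glass interface, ΣR_partial = 0.2698 K/W.
T_interface = T_in − Q·ΣR_partial = 21.6 °C − (75.40)(0.2698) = 1.26 °C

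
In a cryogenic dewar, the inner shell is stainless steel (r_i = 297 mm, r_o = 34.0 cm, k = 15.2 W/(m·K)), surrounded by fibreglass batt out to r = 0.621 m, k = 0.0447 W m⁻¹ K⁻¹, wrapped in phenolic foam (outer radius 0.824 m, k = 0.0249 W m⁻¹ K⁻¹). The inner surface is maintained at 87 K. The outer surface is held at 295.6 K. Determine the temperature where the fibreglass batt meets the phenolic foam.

Treat each layer as a resistance in series:
  R_stainless steel = (1/0.297 − 1/0.340)/(4πk) = 0.4258/(4π·15.2) = 0.002229 K/W
  R_fibreglass batt = (1/0.340 − 1/0.621)/(4πk) = 1.331/(4π·0.0447) = 2.369 K/W
  R_phenolic foam = (1/0.621 − 1/0.824)/(4πk) = 0.3967/(4π·0.0249) = 1.268 K/W
ΣR = 0.002229 + 2.369 + 1.268 = 3.639 K/W
Q = ΔT/ΣR = (87 K − 295.6 K)/3.639 = -57.32 W
From the inner boundary to the fibreglass batt/phenolic foam interface, ΣR_partial = 2.371 K/W.
T_interface = T_in − Q·ΣR_partial = 87 K − (-57.32)(2.371) = 222.9 K

T = 222.9 K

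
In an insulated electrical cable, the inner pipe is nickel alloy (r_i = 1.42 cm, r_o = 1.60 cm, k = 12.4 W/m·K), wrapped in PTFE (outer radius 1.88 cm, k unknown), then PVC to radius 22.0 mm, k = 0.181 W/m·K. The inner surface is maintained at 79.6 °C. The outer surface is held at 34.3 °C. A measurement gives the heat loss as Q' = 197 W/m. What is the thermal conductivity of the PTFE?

k = 0.285 W/m·K

ΣR = ΔT/Q' = |79.6 − 34.3|/197 = 0.2299 m·K/W
Known resistances:
  R'_nickel alloy = ln(0.0160/0.0142)/(2πk) = 0.1193/(2π·12.4) = 0.001532 m·K/W
  R'_PVC = ln(0.0220/0.0188)/(2πk) = 0.1572/(2π·0.181) = 0.1382 m·K/W
R_PTFE = ΣR − ΣR_known = 0.2299 − 0.1397 = 0.09020 m·K/W
ln(r₂/r₁)/(2πk) = 0.09020 ⇒ k = 0.1613/(2π·0.09020) = 0.285 W/m·K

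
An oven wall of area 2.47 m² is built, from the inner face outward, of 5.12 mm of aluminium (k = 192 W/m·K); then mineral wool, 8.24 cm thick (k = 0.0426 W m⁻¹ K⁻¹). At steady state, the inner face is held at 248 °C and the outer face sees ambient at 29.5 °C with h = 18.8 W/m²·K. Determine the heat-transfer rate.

Treat each layer as a resistance in series:
  R_aluminium = L/(kA) = 0.00512/(192·2.47) = 1.080×10^-5 K/W
  R_mineral wool = L/(kA) = 0.0824/(0.0426·2.47) = 0.7831 K/W
  R_conv,out = 1/(hA) = 1/(18.8·2.47) = 0.02154 K/W
ΣR = 1.080×10^-5 + 0.7831 + 0.02154 = 0.8047 K/W
Q = ΔT/ΣR = (248 °C − 29.5 °C)/0.8047 = 272 W

Q = 272 W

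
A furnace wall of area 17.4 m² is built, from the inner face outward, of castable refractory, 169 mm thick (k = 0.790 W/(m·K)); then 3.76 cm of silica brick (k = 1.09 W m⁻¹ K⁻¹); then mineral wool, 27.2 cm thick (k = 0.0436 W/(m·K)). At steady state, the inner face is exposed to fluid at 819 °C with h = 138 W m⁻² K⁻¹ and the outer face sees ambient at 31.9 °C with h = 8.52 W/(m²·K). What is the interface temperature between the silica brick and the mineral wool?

T = 789 °C

Series thermal resistances, inner to outer:
  R_conv,in = 1/(hA) = 1/(138·17.4) = 4.165×10^-4 K/W
  R_castable refractory = L/(kA) = 0.169/(0.790·17.4) = 0.01229 K/W
  R_silica brick = L/(kA) = 0.0376/(1.09·17.4) = 0.001982 K/W
  R_mineral wool = L/(kA) = 0.272/(0.0436·17.4) = 0.3585 K/W
  R_conv,out = 1/(hA) = 1/(8.52·17.4) = 0.006745 K/W
ΣR = 4.165×10^-4 + 0.01229 + 0.001982 + 0.3585 + 0.006745 = 0.3799 K/W
Q = ΔT/ΣR = (819 °C − 31.9 °C)/0.3799 = 2072 W
From the inner boundary to the silica brick/mineral wool interface, ΣR_partial = 0.01469 K/W.
T_interface = T_in − Q·ΣR_partial = 819 °C − (2072)(0.01469) = 789 °C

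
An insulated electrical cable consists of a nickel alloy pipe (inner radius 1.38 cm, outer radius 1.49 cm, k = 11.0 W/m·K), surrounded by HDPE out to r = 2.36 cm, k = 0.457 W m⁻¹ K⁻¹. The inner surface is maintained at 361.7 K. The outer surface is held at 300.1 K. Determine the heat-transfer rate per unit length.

Resistance network (inner→outer):
  R'_nickel alloy = ln(0.0149/0.0138)/(2πk) = 0.07669/(2π·11.0) = 0.001110 m·K/W
  R'_HDPE = ln(0.0236/0.0149)/(2πk) = 0.4599/(2π·0.457) = 0.1602 m·K/W
ΣR = 0.001110 + 0.1602 = 0.1613 m·K/W
Q' = ΔT/ΣR = (361.7 K − 300.1 K)/0.1613 = 382 W/m

Q' = 382 W/m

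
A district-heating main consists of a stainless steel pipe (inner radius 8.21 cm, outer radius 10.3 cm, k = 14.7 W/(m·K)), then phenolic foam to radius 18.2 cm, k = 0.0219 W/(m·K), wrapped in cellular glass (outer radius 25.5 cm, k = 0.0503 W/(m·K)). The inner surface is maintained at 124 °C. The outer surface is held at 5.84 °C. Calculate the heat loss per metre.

Series thermal resistances, inner to outer:
  R'_stainless steel = ln(0.103/0.0821)/(2πk) = 0.2268/(2π·14.7) = 0.002455 m·K/W
  R'_phenolic foam = ln(0.182/0.103)/(2πk) = 0.5693/(2π·0.0219) = 4.137 m·K/W
  R'_cellular glass = ln(0.255/0.182)/(2πk) = 0.3373/(2π·0.0503) = 1.067 m·K/W
ΣR = 0.002455 + 4.137 + 1.067 = 5.206 m·K/W
Q' = ΔT/ΣR = (124 °C − 5.84 °C)/5.206 = 22.7 W/m

Q' = 22.7 W/m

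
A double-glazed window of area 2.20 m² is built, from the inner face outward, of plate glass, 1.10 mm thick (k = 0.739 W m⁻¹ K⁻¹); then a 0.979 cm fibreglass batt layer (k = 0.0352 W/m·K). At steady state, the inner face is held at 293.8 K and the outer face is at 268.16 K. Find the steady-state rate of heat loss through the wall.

Treat each layer as a resistance in series:
  R_plate glass = L/(kA) = 0.00110/(0.739·2.20) = 6.766×10^-4 K/W
  R_fibreglass batt = L/(kA) = 0.00979/(0.0352·2.20) = 0.1264 K/W
ΣR = 6.766×10^-4 + 0.1264 = 0.1271 K/W
Q = ΔT/ΣR = (293.8 K − 268.16 K)/0.1271 = 202 W

Q = 202 W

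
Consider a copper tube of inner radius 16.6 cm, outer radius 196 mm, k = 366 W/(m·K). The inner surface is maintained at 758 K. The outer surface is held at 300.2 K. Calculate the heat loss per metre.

Q' = 2πk·ΔT/ln(r₂/r₁) = 2π × 366 × 457.8 / ln(0.196/0.166) = 6.34×10^6 W/m

Q' = 6.34×10^6 W/m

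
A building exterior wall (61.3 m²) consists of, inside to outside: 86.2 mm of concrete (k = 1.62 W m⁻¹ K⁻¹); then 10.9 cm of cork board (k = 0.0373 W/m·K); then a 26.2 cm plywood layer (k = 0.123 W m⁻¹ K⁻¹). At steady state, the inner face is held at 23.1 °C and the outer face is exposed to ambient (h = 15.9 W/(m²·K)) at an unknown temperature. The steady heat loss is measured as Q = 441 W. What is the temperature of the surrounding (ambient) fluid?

T_out = -14.1 °C

Series resistances:
  R_concrete = L/(kA) = 0.0862/(1.62·61.3) = 8.680×10^-4 K/W
  R_cork board = L/(kA) = 0.109/(0.0373·61.3) = 0.04767 K/W
  R_plywood = L/(kA) = 0.262/(0.123·61.3) = 0.03475 K/W
  R_conv,out = 1/(hA) = 1/(15.9·61.3) = 0.001026 K/W
ΣR = 0.08431 K/W
ΔT = Q·ΣR = 441 × 0.08431 = 37.18 K
Heat flows outward, so T_out = T_in − ΔT = 23.1 − 37.18 = -14.1 °C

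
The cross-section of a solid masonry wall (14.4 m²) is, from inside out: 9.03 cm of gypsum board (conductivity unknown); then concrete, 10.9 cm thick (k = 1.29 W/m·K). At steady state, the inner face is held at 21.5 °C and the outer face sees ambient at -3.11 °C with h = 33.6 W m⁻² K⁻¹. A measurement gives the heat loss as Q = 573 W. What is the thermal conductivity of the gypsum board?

ΣR = ΔT/Q = |21.5 − -3.11|/573 = 0.04295 K/W
Known resistances:
  R_concrete = L/(kA) = 0.109/(1.29·14.4) = 0.005868 K/W
  R_conv,out = 1/(hA) = 1/(33.6·14.4) = 0.002067 K/W
R_gypsum board = ΣR − ΣR_known = 0.04295 − 0.007935 = 0.03502 K/W
L/(kA) = 0.03502 ⇒ k = 0.0903/(0.03502·14.4) = 0.179 W/m·K

k = 0.179 W/m·K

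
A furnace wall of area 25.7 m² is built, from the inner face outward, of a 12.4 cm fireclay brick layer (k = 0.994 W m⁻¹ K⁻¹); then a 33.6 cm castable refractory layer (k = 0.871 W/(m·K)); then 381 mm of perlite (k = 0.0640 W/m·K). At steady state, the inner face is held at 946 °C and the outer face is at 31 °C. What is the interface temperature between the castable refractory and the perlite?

T = 874 °C

Treat each layer as a resistance in series:
  R_fireclay brick = L/(kA) = 0.124/(0.994·25.7) = 0.004854 K/W
  R_castable refractory = L/(kA) = 0.336/(0.871·25.7) = 0.01501 K/W
  R_perlite = L/(kA) = 0.381/(0.0640·25.7) = 0.2316 K/W
ΣR = 0.004854 + 0.01501 + 0.2316 = 0.2515 K/W
Q = ΔT/ΣR = (946 °C − 31 °C)/0.2515 = 3638 W
From the inner boundary to the castable refractory/perlite interface, ΣR_partial = 0.01986 K/W.
T_interface = T_in − Q·ΣR_partial = 946 °C − (3638)(0.01986) = 874 °C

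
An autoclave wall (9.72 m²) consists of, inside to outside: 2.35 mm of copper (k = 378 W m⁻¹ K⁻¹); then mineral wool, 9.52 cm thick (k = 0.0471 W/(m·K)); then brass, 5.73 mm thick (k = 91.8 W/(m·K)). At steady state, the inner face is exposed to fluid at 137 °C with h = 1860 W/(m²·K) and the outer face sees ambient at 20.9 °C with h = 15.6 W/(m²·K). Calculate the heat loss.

Series thermal resistances, inner to outer:
  R_conv,in = 1/(hA) = 1/(1860·9.72) = 5.531×10^-5 K/W
  R_copper = L/(kA) = 0.00235/(378·9.72) = 6.396×10^-7 K/W
  R_mineral wool = L/(kA) = 0.0952/(0.0471·9.72) = 0.2079 K/W
  R_brass = L/(kA) = 0.00573/(91.8·9.72) = 6.422×10^-6 K/W
  R_conv,out = 1/(hA) = 1/(15.6·9.72) = 0.006595 K/W
ΣR = 5.531×10^-5 + 6.396×10^-7 + 0.2079 + 6.422×10^-6 + 0.006595 = 0.2146 K/W
Q = ΔT/ΣR = (137 °C − 20.9 °C)/0.2146 = 541 W

Q = 541 W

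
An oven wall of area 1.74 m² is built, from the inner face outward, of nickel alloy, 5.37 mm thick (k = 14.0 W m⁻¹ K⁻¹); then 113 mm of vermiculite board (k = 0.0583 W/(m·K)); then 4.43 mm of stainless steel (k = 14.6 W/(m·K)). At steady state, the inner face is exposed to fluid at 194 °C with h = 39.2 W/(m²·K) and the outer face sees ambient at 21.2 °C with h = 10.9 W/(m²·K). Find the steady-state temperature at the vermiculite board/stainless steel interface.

Series thermal resistances, inner to outer:
  R_conv,in = 1/(hA) = 1/(39.2·1.74) = 0.01466 K/W
  R_nickel alloy = L/(kA) = 0.00537/(14.0·1.74) = 2.204×10^-4 K/W
  R_vermiculite board = L/(kA) = 0.113/(0.0583·1.74) = 1.114 K/W
  R_stainless steel = L/(kA) = 0.00443/(14.6·1.74) = 1.744×10^-4 K/W
  R_conv,out = 1/(hA) = 1/(10.9·1.74) = 0.05273 K/W
ΣR = 0.01466 + 2.204×10^-4 + 1.114 + 1.744×10^-4 + 0.05273 = 1.182 K/W
Q = ΔT/ΣR = (194 °C − 21.2 °C)/1.182 = 146.2 W
From the inner boundary to the vermiculite board/stainless steel interface, ΣR_partial = 1.129 K/W.
T_interface = T_in − Q·ΣR_partial = 194 °C − (146.2)(1.129) = 28.9 °C

T = 28.9 °C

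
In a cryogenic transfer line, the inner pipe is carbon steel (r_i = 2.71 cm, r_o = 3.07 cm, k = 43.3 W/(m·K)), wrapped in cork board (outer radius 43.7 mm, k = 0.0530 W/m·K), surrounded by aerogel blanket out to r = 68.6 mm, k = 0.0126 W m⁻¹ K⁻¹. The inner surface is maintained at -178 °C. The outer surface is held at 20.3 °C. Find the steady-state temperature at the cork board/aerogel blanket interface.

Resistance network (inner→outer):
  R'_carbon steel = ln(0.0307/0.0271)/(2πk) = 0.1247/(2π·43.3) = 4.585×10^-4 m·K/W
  R'_cork board = ln(0.0437/0.0307)/(2πk) = 0.3531/(2π·0.0530) = 1.060 m·K/W
  R'_aerogel blanket = ln(0.0686/0.0437)/(2πk) = 0.4509/(2π·0.0126) = 5.696 m·K/W
ΣR = 4.585×10^-4 + 1.060 + 5.696 = 6.756 m·K/W
Q' = ΔT/ΣR = (-178 °C − 20.3 °C)/6.756 = -29.35 W/m
From the inner boundary to the cork board/aerogel blanket interface, ΣR_partial = 1.060 m·K/W.
T_interface = T_in − Q'·ΣR_partial = -178 °C − (-29.35)(1.060) = -147 °C

T = -147 °C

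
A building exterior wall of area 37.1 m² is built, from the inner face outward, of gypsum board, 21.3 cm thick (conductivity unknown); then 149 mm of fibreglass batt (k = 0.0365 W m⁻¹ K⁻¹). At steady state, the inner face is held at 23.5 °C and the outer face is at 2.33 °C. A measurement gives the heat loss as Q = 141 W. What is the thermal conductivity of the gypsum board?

ΣR = ΔT/Q = |23.5 − 2.33|/141 = 0.1501 K/W
Known resistances:
  R_fibreglass batt = L/(kA) = 0.149/(0.0365·37.1) = 0.1100 K/W
R_gypsum board = ΣR − ΣR_known = 0.1501 − 0.1100 = 0.04010 K/W
L/(kA) = 0.04010 ⇒ k = 0.213/(0.04010·37.1) = 0.143 W/m·K

k = 0.143 W/m·K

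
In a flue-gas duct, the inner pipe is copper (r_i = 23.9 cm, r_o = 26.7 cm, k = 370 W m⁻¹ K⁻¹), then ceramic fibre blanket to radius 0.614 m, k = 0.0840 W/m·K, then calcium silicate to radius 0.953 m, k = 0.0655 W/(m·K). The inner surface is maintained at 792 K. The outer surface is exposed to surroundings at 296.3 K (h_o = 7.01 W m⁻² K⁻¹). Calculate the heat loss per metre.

Q' = 186 W/m

Resistance network (inner→outer):
  R'_copper = ln(0.267/0.239)/(2πk) = 0.1108/(2π·370) = 4.765×10^-5 m·K/W
  R'_ceramic fibre blanket = ln(0.614/0.267)/(2πk) = 0.8327/(2π·0.0840) = 1.578 m·K/W
  R'_calcium silicate = ln(0.953/0.614)/(2πk) = 0.4396/(2π·0.0655) = 1.068 m·K/W
  R'_conv,out = 1/(2πr h) = 1/(2π·0.953·7.01) = 0.02382 m·K/W
ΣR = 4.765×10^-5 + 1.578 + 1.068 + 0.02382 = 2.670 m·K/W
Q' = ΔT/ΣR = (792 K − 296.3 K)/2.670 = 186 W/m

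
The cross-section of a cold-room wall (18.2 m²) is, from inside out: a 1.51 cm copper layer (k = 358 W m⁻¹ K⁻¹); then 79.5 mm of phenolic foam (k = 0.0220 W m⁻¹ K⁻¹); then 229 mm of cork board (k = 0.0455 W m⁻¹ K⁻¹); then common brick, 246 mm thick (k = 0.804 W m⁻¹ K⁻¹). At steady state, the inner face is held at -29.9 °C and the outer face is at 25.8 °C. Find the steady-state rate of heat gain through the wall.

Series thermal resistances, inner to outer:
  R_copper = L/(kA) = 0.0151/(358·18.2) = 2.318×10^-6 K/W
  R_phenolic foam = L/(kA) = 0.0795/(0.0220·18.2) = 0.1986 K/W
  R_cork board = L/(kA) = 0.229/(0.0455·18.2) = 0.2765 K/W
  R_common brick = L/(kA) = 0.246/(0.804·18.2) = 0.01681 K/W
ΣR = 2.318×10^-6 + 0.1986 + 0.2765 + 0.01681 = 0.4919 K/W
Q = ΔT/ΣR = (-29.9 °C − 25.8 °C)/0.4919 = -113 W
(Negative Q ⇒ heat flows inward; heat gain = 113 W.)

Q = 113 W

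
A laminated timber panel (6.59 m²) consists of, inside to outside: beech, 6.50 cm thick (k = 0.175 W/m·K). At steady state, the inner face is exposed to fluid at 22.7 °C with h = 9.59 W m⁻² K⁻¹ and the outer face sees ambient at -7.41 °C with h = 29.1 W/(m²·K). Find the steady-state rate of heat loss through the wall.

Q = 389 W

Resistance network (inner→outer):
  R_conv,in = 1/(hA) = 1/(9.59·6.59) = 0.01582 K/W
  R_beech = L/(kA) = 0.0650/(0.175·6.59) = 0.05636 K/W
  R_conv,out = 1/(hA) = 1/(29.1·6.59) = 0.005215 K/W
ΣR = 0.01582 + 0.05636 + 0.005215 = 0.07740 K/W
Q = ΔT/ΣR = (22.7 °C − -7.41 °C)/0.07740 = 389 W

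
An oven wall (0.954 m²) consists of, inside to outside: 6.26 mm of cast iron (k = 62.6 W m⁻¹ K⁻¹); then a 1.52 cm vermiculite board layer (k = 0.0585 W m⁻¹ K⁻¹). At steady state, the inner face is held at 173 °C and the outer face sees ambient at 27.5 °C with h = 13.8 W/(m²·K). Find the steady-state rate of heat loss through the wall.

Series thermal resistances, inner to outer:
  R_cast iron = L/(kA) = 0.00626/(62.6·0.954) = 1.048×10^-4 K/W
  R_vermiculite board = L/(kA) = 0.0152/(0.0585·0.954) = 0.2724 K/W
  R_conv,out = 1/(hA) = 1/(13.8·0.954) = 0.07596 K/W
ΣR = 1.048×10^-4 + 0.2724 + 0.07596 = 0.3485 K/W
Q = ΔT/ΣR = (173 °C − 27.5 °C)/0.3485 = 418 W

Q = 418 W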